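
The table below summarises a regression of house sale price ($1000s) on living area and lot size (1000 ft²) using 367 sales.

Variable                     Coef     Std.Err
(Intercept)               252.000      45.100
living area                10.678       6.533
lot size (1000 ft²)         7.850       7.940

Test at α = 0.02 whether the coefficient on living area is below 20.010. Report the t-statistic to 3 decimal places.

t = -1.428

Read off: b = 10.678, SE = 6.533 for living area.
H₀: β₁ = 20.010 vs H₁: β₁ < 20.010.
t = (10.678 − 20.010) / 6.533 = -1.428.
df = n − k − 1 = 367 − 2 − 1 = 364.
One-sided p ≈ 0.0770, which is ≥ 0.02, so fail to reject H₀.
The data do not give significant evidence that the true slope on living area is below 20.010 $1000s per unit, holding the other predictors fixed.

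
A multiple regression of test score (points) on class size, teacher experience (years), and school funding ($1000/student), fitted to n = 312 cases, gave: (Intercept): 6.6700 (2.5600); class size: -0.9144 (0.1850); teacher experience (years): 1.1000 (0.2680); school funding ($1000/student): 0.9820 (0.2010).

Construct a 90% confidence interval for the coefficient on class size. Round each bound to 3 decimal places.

(-1.220, -0.609)

Read off: b = -0.9144, SE = 0.1850 for class size.
df = n − k − 1 = 312 − 3 − 1 = 308.
t* = t_{0.05, 308} = 1.649816.
Margin = t* × SE = 1.649816 × 0.1850 = 0.30522.
CI: -0.9144 ± 0.30522 → (-1.220, -0.609).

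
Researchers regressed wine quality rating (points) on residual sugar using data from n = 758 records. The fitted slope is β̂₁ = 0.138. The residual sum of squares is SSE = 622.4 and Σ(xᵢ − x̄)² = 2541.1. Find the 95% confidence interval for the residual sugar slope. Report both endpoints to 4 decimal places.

MSE = SSE/(n − 2) = 622.4/756 = 0.82328.
SE(β̂₁) = √(MSE/Sₓₓ) = √(0.82328/2541.1) = 0.0179996.
df = n − 2 = 756.
t* = t_{0.025, 756} = 1.963107.
Margin = t* × SE = 1.963107 × 0.0179996 = 0.035335.
CI: 0.138 ± 0.035335 → (0.1027, 0.1733).
With 95% confidence, each one-unit increase in residual sugar is associated with a change of between 0.1027 and 0.1733 points in wine quality rating.

(0.1027, 0.1733)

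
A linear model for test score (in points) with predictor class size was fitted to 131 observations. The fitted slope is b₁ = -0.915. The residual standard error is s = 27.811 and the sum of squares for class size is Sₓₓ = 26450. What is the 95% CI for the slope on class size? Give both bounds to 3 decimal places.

(-1.253, -0.577)

SE(b₁) = s/√Sₓₓ = 27.811/√26450 = 0.171003.
df = n − 2 = 129.
t* = t_{0.025, 129} = 1.978524.
Margin = t* × SE = 1.978524 × 0.171003 = 0.33833.
CI: -0.915 ± 0.33833 → (-1.253, -0.577).
With 95% confidence, each one-unit increase in class size is associated with a change of between -1.253 and -0.577 points in test score.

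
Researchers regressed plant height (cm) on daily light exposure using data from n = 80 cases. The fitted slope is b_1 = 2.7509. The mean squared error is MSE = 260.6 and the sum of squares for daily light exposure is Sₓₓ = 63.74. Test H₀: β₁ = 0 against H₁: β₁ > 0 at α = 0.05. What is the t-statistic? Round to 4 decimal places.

t = 1.3605

SE(b_1) = √(MSE/Sₓₓ) = √(260.6/63.74) = 2.022.
t = 2.7509 / 2.022 = 1.3605.
df = n − 2 = 78.
One-sided p ≈ 0.0888, which is ≥ 0.05, so fail to reject H₀.
The data do not give significant evidence that the true slope on daily light exposure is positive.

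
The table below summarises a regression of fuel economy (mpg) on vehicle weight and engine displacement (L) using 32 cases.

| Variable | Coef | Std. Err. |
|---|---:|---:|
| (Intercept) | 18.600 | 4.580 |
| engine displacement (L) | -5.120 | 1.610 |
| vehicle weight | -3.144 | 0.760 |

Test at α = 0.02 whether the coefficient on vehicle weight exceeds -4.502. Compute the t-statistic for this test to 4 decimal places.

t = 1.7868

Read off: b = -3.144, SE = 0.760 for vehicle weight.
H₀: β₁ = -4.502 vs H₁: β₁ > -4.502.
t = (-3.144 − (-4.502)) / 0.760 = 1.7868.
df = n − k − 1 = 32 − 2 − 1 = 29.
One-sided p ≈ 0.0422, which is ≥ 0.02, so fail to reject H₀.
The data do not give significant evidence that the true slope on vehicle weight exceeds -4.502 mpg per unit, holding the other predictors fixed.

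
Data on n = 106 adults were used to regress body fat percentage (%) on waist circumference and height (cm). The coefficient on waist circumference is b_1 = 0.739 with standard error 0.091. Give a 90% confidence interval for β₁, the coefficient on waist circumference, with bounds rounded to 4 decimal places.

(0.5880, 0.8900)

df = n − k − 1 = 106 − 2 − 1 = 103.
t* = t_{0.05, 103} = 1.659782.
Margin = t* × SE = 1.659782 × 0.091 = 0.151040.
CI: 0.739 ± 0.151040 → (0.5880, 0.8900).
With 90% confidence, each one-unit increase in waist circumference is associated with a change of between 0.5880 and 0.8900 % in body fat percentage, holding the other predictors fixed.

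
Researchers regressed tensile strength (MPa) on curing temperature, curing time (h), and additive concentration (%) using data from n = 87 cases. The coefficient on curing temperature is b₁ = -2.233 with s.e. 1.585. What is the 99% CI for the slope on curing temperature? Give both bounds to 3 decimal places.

(-6.412, 1.946)

df = n − k − 1 = 87 − 3 − 1 = 83.
t* = t_{0.005, 83} = 2.636369.
Margin = t* × SE = 2.636369 × 1.585 = 4.17864.
CI: -2.233 ± 4.17864 → (-6.412, 1.946).
With 99% confidence, each one-unit increase in curing temperature is associated with a change of between -6.412 and 1.946 MPa in tensile strength, holding the other predictors fixed.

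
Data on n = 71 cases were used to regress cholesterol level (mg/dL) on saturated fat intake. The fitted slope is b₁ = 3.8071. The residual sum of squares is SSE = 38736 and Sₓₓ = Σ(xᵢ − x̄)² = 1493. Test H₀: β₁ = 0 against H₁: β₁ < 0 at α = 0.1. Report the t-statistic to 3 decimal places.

t = 6.209

MSE = SSE/(n − 2) = 38736/69 = 561.391.
SE(b₁) = √(MSE/Sₓₓ) = √(561.391/1493) = 0.613201.
t = 3.8071 / 0.613201 = 6.209.
df = n − 2 = 69.
One-sided p ≈ 1.0000, which is ≥ 0.1, so fail to reject H₀.
The data do not give significant evidence that the true slope on saturated fat intake is negative.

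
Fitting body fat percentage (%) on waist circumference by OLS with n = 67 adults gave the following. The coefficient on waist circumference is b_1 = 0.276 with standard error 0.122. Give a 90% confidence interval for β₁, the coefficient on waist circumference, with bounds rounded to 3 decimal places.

df = n − 2 = 67 − 2 = 65.
t* = t_{0.05, 65} = 1.668636.
Margin = t* × SE = 1.668636 × 0.122 = 0.20357.
CI: 0.276 ± 0.20357 → (0.072, 0.480).
With 90% confidence, each one-unit increase in waist circumference is associated with a change of between 0.072 and 0.480 % in body fat percentage.

(0.072, 0.480)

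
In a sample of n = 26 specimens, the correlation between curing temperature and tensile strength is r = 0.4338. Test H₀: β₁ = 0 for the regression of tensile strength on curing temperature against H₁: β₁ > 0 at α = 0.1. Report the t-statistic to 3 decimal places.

t = 2.359

t = r·√(n − 2)/√(1 − r²) = 0.4338·√24/√0.811818 = 2.359.
df = n − 2 = 24.
One-sided p ≈ 0.0134, which is < 0.1, so reject H₀.
There is evidence of a linear association between curing temperature and tensile strength.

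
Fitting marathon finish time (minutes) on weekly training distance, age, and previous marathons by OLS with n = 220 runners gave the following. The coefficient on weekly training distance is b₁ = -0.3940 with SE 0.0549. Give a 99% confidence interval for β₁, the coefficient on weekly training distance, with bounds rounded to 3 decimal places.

df = n − k − 1 = 220 − 3 − 1 = 216.
t* = t_{0.005, 216} = 2.598782.
Margin = t* × SE = 2.598782 × 0.0549 = 0.14267.
CI: -0.3940 ± 0.14267 → (-0.537, -0.251).
With 99% confidence, each one-unit increase in weekly training distance is associated with a change of between -0.537 and -0.251 minutes in marathon finish time, holding the other predictors fixed.

(-0.537, -0.251)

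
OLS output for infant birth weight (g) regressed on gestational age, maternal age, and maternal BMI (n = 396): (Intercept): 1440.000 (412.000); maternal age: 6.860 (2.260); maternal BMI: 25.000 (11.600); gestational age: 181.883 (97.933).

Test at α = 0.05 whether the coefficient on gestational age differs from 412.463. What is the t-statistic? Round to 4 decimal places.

t = -2.3545

Read off: b = 181.883, SE = 97.933 for gestational age.
H₀: β₁ = 412.463 vs H₁: β₁ ≠ 412.463.
t = (181.883 − 412.463) / 97.933 = -2.3545.
df = n − k − 1 = 396 − 3 − 1 = 392.
Two-sided p ≈ 0.0190, which is < 0.05, so reject H₀.
There is evidence that the true slope on gestational age differs from 412.463 g per unit, holding the other predictors fixed.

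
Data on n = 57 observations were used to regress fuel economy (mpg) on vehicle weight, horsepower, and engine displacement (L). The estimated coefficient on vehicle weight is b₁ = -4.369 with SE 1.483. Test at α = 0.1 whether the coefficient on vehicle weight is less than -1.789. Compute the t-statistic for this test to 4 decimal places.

H₀: β₁ = -1.789 vs H₁: β₁ < -1.789.
t = (b₁ − β₁⁰)/SE = (-4.369 − (-1.789)) / 1.483 = -1.7397.
df = n − k − 1 = 57 − 3 − 1 = 53.
One-sided p ≈ 0.0439, which is < 0.1, so reject H₀.
There is evidence that the true slope on vehicle weight is below -1.789 mpg per unit, holding the other predictors fixed.

t = -1.7397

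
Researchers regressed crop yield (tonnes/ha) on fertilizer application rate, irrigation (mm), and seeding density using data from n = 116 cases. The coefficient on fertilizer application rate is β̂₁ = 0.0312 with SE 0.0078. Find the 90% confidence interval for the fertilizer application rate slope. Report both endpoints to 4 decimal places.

(0.0183, 0.0441)

df = n − k − 1 = 116 − 3 − 1 = 112.
t* = t_{0.05, 112} = 1.658573.
Margin = t* × SE = 1.658573 × 0.0078 = 0.012937.
CI: 0.0312 ± 0.012937 → (0.0183, 0.0441).
With 90% confidence, each one-unit increase in fertilizer application rate is associated with a change of between 0.0183 and 0.0441 tonnes/ha in crop yield, holding the other predictors fixed.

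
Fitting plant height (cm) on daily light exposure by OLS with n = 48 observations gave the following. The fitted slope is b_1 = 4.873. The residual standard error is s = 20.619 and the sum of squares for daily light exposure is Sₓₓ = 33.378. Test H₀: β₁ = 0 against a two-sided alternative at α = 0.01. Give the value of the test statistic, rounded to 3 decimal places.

SE(b_1) = s/√Sₓₓ = 20.619/√33.378 = 3.56893.
t = 4.873 / 3.56893 = 1.365.
df = n − 2 = 46.
Two-sided p ≈ 0.1788, which is ≥ 0.01, so fail to reject H₀.
The data do not give significant evidence of an association between daily light exposure and plant height.

t = 1.365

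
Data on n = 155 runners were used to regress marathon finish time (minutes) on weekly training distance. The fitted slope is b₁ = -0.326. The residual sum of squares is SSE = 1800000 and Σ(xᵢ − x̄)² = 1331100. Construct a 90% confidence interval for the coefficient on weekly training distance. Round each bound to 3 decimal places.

(-0.482, -0.170)

MSE = SSE/(n − 2) = 1800000/153 = 11764.7.
SE(b₁) = √(MSE/Sₓₓ) = √(11764.7/1331100) = 0.0940124.
df = n − 2 = 153.
t* = t_{0.05, 153} = 1.654874.
Margin = t* × SE = 1.654874 × 0.0940124 = 0.15558.
CI: -0.326 ± 0.15558 → (-0.482, -0.170).
With 90% confidence, each one-unit increase in weekly training distance is associated with a change of between -0.482 and -0.170 minutes in marathon finish time.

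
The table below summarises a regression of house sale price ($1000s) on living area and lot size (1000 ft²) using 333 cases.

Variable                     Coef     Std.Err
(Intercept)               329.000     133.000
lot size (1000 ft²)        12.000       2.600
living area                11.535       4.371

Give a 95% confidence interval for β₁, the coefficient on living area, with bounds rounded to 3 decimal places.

(2.936, 20.134)

Read off: b = 11.535, SE = 4.371 for living area.
df = n − k − 1 = 333 − 2 − 1 = 330.
t* = t_{0.025, 330} = 1.967179.
Margin = t* × SE = 1.967179 × 4.371 = 8.59854.
CI: 11.535 ± 8.59854 → (2.936, 20.134).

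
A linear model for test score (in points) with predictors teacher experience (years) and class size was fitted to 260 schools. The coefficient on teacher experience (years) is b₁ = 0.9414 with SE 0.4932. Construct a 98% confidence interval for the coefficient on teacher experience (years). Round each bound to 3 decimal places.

(-0.213, 2.096)

df = n − k − 1 = 260 − 2 − 1 = 257.
t* = t_{0.01, 257} = 2.340945.
Margin = t* × SE = 2.340945 × 0.4932 = 1.15455.
CI: 0.9414 ± 1.15455 → (-0.213, 2.096).
With 98% confidence, each one-unit increase in teacher experience (years) is associated with a change of between -0.213 and 2.096 points in test score, holding the other predictors fixed.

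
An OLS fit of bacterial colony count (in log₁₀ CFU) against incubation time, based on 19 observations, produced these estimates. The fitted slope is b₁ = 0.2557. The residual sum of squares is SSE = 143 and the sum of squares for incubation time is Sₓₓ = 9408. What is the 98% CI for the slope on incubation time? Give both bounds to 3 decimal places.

(0.179, 0.332)

MSE = SSE/(n − 2) = 143/17 = 8.41176.
SE(b₁) = √(MSE/Sₓₓ) = √(8.41176/9408) = 0.0299016.
df = n − 2 = 17.
t* = t_{0.01, 17} = 2.566934.
Margin = t* × SE = 2.566934 × 0.0299016 = 0.07676.
CI: 0.2557 ± 0.07676 → (0.179, 0.332).
With 98% confidence, each one-unit increase in incubation time is associated with a change of between 0.179 and 0.332 log₁₀ CFU in bacterial colony count.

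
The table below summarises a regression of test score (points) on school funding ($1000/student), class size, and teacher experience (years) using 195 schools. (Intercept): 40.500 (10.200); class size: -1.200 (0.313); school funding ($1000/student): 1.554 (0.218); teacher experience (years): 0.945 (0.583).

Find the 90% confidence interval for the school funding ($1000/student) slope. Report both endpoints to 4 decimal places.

Read off: b = 1.554, SE = 0.218 for school funding ($1000/student).
df = n − k − 1 = 195 − 3 − 1 = 191.
t* = t_{0.05, 191} = 1.652871.
Margin = t* × SE = 1.652871 × 0.218 = 0.360326.
CI: 1.554 ± 0.360326 → (1.1937, 1.9143).

(1.1937, 1.9143)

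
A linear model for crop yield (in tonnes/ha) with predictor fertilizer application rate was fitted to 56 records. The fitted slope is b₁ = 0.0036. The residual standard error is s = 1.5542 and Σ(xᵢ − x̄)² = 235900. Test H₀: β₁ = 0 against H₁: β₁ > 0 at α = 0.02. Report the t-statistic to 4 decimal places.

t = 1.1250

SE(b₁) = s/√Sₓₓ = 1.5542/√235900 = 0.00319995.
t = 0.0036 / 0.00319995 = 1.1250.
df = n − 2 = 54.
One-sided p ≈ 0.1328, which is ≥ 0.02, so fail to reject H₀.
The data do not give significant evidence that the true slope on fertilizer application rate is positive.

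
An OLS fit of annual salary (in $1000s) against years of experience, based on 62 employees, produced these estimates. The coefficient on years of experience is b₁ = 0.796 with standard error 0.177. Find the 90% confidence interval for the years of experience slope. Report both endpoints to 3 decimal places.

(0.500, 1.092)

df = n − 2 = 62 − 2 = 60.
t* = t_{0.05, 60} = 1.670649.
Margin = t* × SE = 1.670649 × 0.177 = 0.29570.
CI: 0.796 ± 0.29570 → (0.500, 1.092).
With 90% confidence, each one-unit increase in years of experience is associated with a change of between 0.500 and 1.092 $1000s in annual salary.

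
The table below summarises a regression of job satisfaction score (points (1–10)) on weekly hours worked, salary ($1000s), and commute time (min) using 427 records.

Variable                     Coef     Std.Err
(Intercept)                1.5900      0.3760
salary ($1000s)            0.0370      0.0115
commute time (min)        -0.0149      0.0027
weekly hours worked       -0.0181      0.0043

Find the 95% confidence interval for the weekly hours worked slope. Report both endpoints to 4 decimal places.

Read off: b = -0.0181, SE = 0.0043 for weekly hours worked.
df = n − k − 1 = 427 − 3 − 1 = 423.
t* = t_{0.025, 423} = 1.965588.
Margin = t* × SE = 1.965588 × 0.0043 = 0.008452.
CI: -0.0181 ± 0.008452 → (-0.0266, -0.0096).

(-0.0266, -0.0096)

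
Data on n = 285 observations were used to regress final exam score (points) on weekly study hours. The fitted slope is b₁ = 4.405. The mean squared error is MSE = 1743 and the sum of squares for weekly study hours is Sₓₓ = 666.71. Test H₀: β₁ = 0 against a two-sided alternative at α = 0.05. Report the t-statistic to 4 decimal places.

t = 2.7244

SE(b₁) = √(MSE/Sₓₓ) = √(1743/666.71) = 1.61689.
t = 4.405 / 1.61689 = 2.7244.
df = n − 2 = 283.
Two-sided p ≈ 0.0068, which is < 0.05, so reject H₀.
There is evidence that weekly study hours is associated with final exam score.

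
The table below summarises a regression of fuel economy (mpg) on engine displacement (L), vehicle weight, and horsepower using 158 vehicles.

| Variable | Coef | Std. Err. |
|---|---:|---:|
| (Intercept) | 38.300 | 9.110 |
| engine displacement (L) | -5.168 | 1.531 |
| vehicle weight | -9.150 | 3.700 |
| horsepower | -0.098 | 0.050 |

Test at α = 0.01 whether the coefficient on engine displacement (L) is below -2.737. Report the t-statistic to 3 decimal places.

t = -1.588

Read off: b = -5.168, SE = 1.531 for engine displacement (L).
H₀: β₁ = -2.737 vs H₁: β₁ < -2.737.
t = (-5.168 − (-2.737)) / 1.531 = -1.588.
df = n − k − 1 = 158 − 3 − 1 = 154.
One-sided p ≈ 0.0572, which is ≥ 0.01, so fail to reject H₀.
The data do not give significant evidence that the true slope on engine displacement (L) is below -2.737 mpg per unit, holding the other predictors fixed.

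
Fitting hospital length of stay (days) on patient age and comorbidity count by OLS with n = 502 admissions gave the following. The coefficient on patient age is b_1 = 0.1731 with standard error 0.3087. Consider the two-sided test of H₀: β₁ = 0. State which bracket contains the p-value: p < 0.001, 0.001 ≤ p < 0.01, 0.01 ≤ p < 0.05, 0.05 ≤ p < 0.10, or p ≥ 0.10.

p ≥ 0.10

t = 0.1731 / 0.3087 = 0.561.
df = n − k − 1 = 502 − 2 − 1 = 499.
Two-sided p = 2·P(T_{499} > |t|) ≈ 0.5752.
So p ≥ 0.10.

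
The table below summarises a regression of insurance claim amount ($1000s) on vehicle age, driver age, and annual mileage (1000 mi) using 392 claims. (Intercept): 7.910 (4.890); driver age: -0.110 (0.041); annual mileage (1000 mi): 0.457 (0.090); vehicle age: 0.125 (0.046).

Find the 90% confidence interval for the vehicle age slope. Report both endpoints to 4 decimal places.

Read off: b = 0.125, SE = 0.046 for vehicle age.
df = n − k − 1 = 392 − 3 − 1 = 388.
t* = t_{0.05, 388} = 1.64879.
Margin = t* × SE = 1.64879 × 0.046 = 0.075844.
CI: 0.125 ± 0.075844 → (0.0492, 0.2008).

(0.0492, 0.2008)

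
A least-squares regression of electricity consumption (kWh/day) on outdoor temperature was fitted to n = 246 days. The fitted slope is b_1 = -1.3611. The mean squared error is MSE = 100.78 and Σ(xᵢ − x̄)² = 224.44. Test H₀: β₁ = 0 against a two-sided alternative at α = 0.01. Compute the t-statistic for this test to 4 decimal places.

SE(b_1) = √(MSE/Sₓₓ) = √(100.78/224.44) = 0.670096.
t = -1.3611 / 0.670096 = -2.0312.
df = n − 2 = 244.
Two-sided p ≈ 0.0433, which is ≥ 0.01, so fail to reject H₀.
The data do not give significant evidence of an association between outdoor temperature and electricity consumption.

t = -2.0312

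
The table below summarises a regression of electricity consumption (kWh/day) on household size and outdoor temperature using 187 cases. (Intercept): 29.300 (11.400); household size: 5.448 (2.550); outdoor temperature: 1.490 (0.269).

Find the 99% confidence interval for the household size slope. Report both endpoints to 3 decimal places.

Read off: b = 5.448, SE = 2.550 for household size.
df = n − k − 1 = 187 − 2 − 1 = 184.
t* = t_{0.005, 184} = 2.602813.
Margin = t* × SE = 2.602813 × 2.550 = 6.63717.
CI: 5.448 ± 6.63717 → (-1.189, 12.085).

(-1.189, 12.085)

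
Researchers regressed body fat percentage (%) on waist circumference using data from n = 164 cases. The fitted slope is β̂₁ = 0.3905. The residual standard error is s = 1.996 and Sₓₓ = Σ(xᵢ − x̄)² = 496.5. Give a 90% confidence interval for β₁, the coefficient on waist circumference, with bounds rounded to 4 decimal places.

(0.2423, 0.5387)

SE(β̂₁) = s/√Sₓₓ = 1.996/√496.5 = 0.0895779.
df = n − 2 = 162.
t* = t_{0.05, 162} = 1.654314.
Margin = t* × SE = 1.654314 × 0.0895779 = 0.148190.
CI: 0.3905 ± 0.148190 → (0.2423, 0.5387).
With 90% confidence, each one-unit increase in waist circumference is associated with a change of between 0.2423 and 0.5387 % in body fat percentage.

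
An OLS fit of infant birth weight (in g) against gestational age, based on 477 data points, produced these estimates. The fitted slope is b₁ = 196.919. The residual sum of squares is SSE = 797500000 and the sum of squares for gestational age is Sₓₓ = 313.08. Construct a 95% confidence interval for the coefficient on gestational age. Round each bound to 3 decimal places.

(53.024, 340.814)

MSE = SSE/(n − 2) = 797500000/475 = 1.67895e+06.
SE(b₁) = √(MSE/Sₓₓ) = √(1.67895e+06/313.08) = 73.2303.
df = n − 2 = 475.
t* = t_{0.025, 475} = 1.964971.
Margin = t* × SE = 1.964971 × 73.2303 = 143.89542.
CI: 196.919 ± 143.89542 → (53.024, 340.814).
With 95% confidence, each one-unit increase in gestational age is associated with a change of between 53.024 and 340.814 g in infant birth weight.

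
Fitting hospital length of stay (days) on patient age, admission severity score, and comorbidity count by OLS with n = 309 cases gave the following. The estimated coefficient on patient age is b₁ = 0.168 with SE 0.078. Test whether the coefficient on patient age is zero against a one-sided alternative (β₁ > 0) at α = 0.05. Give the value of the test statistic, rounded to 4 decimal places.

t = 2.1538

H₀: β₁ = 0 vs H₁: β₁ > 0.
t = (b₁ − β₁⁰)/SE = 0.168 / 0.078 = 2.1538.
df = n − k − 1 = 309 − 3 − 1 = 305.
One-sided p ≈ 0.0160, which is < 0.05, so reject H₀.
There is evidence that the true slope on patient age is positive, holding the other predictors fixed.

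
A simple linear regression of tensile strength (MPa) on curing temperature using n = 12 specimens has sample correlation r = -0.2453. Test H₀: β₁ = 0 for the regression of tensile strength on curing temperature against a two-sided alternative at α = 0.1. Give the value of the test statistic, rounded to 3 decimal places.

t = -0.800

t = r·√(n − 2)/√(1 − r²) = -0.2453·√10/√0.939828 = -0.800.
df = n − 2 = 10.
Two-sided p ≈ 0.4422, which is ≥ 0.1, so fail to reject H₀.
The data do not give significant evidence of a linear association between curing temperature and tensile strength.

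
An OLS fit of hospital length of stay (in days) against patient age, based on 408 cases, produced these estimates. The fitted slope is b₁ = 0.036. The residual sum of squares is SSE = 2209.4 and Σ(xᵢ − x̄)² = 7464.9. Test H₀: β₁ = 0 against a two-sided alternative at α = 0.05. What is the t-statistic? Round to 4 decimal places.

t = 1.3333

MSE = SSE/(n − 2) = 2209.4/406 = 5.44187.
SE(b₁) = √(MSE/Sₓₓ) = √(5.44187/7464.9) = 0.0269999.
t = 0.036 / 0.0269999 = 1.3333.
df = n − 2 = 406.
Two-sided p ≈ 0.1832, which is ≥ 0.05, so fail to reject H₀.
The data do not give significant evidence of an association between patient age and hospital length of stay.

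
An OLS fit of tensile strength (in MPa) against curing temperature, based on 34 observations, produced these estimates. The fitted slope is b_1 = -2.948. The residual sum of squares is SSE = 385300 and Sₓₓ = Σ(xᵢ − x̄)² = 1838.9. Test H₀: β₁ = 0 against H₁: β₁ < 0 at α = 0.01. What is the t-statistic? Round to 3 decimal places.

t = -1.152

MSE = SSE/(n − 2) = 385300/32 = 12040.6.
SE(b_1) = √(MSE/Sₓₓ) = √(12040.6/1838.9) = 2.55885.
t = -2.948 / 2.55885 = -1.152.
df = n − 2 = 32.
One-sided p ≈ 0.1289, which is ≥ 0.01, so fail to reject H₀.
The data do not give significant evidence that the true slope on curing temperature is negative.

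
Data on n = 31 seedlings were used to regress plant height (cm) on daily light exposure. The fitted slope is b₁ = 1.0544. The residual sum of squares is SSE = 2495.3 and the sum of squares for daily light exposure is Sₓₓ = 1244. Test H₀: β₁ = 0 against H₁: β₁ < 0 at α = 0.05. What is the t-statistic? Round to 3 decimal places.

t = 4.009

MSE = SSE/(n − 2) = 2495.3/29 = 86.0448.
SE(b₁) = √(MSE/Sₓₓ) = √(86.0448/1244) = 0.262998.
t = 1.0544 / 0.262998 = 4.009.
df = n − 2 = 29.
One-sided p ≈ 0.9998, which is ≥ 0.05, so fail to reject H₀.
The data do not give significant evidence that the true slope on daily light exposure is negative.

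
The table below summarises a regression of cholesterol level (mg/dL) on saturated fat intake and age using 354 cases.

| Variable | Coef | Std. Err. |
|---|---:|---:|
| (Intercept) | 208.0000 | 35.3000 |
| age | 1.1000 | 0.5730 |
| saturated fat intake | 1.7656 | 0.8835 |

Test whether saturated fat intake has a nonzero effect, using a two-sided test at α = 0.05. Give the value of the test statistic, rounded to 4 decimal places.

t = 1.9984

Read off: b = 1.7656, SE = 0.8835 for saturated fat intake.
H₀: β₁ = 0 vs H₁: β₁ ≠ 0.
t = 1.7656 / 0.8835 = 1.9984.
df = n − k − 1 = 354 − 2 − 1 = 351.
Two-sided p ≈ 0.0464, which is < 0.05, so reject H₀.
There is evidence that saturated fat intake is associated with cholesterol level, holding the other predictors fixed.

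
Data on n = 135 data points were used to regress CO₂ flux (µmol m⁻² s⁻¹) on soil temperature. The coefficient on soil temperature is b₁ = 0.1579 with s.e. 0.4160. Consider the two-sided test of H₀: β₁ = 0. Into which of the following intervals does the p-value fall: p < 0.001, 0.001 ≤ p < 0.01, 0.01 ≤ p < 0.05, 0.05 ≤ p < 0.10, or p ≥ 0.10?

t = 0.1579 / 0.4160 = 0.380.
df = n − 2 = 135 − 2 = 133.
Two-sided p = 2·P(T_{133} > |t|) ≈ 0.7049.
So p ≥ 0.10.

p ≥ 0.10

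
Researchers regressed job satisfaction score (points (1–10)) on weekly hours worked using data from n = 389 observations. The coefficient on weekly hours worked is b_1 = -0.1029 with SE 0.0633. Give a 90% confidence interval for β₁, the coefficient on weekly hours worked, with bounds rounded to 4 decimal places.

(-0.2073, 0.0015)

df = n − 2 = 389 − 2 = 387.
t* = t_{0.05, 387} = 1.648801.
Margin = t* × SE = 1.648801 × 0.0633 = 0.104369.
CI: -0.1029 ± 0.104369 → (-0.2073, 0.0015).
With 90% confidence, each one-unit increase in weekly hours worked is associated with a change of between -0.2073 and 0.0015 points (1–10) in job satisfaction score.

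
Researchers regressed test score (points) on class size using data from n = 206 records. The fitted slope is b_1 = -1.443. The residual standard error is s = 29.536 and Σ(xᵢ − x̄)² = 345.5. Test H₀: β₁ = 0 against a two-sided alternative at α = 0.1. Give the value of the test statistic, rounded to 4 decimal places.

SE(b_1) = s/√Sₓₓ = 29.536/√345.5 = 1.58901.
t = -1.443 / 1.58901 = -0.9081.
df = n − 2 = 204.
Two-sided p ≈ 0.3649, which is ≥ 0.1, so fail to reject H₀.
The data do not give significant evidence of an association between class size and test score.

t = -0.9081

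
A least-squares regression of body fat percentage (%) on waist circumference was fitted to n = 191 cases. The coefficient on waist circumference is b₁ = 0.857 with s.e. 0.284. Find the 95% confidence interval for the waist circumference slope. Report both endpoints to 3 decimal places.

(0.297, 1.417)

df = n − 2 = 191 − 2 = 189.
t* = t_{0.025, 189} = 1.972595.
Margin = t* × SE = 1.972595 × 0.284 = 0.56022.
CI: 0.857 ± 0.56022 → (0.297, 1.417).
With 95% confidence, each one-unit increase in waist circumference is associated with a change of between 0.297 and 1.417 % in body fat percentage.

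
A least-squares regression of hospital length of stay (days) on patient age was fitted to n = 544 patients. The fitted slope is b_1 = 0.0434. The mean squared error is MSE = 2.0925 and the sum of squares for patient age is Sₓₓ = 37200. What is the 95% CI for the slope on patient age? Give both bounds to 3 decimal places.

(0.029, 0.058)

SE(b_1) = √(MSE/Sₓₓ) = √(2.0925/37200) = 0.0075.
df = n − 2 = 542.
t* = t_{0.025, 542} = 1.96435.
Margin = t* × SE = 1.96435 × 0.0075 = 0.01473.
CI: 0.0434 ± 0.01473 → (0.029, 0.058).
With 95% confidence, each one-unit increase in patient age is associated with a change of between 0.029 and 0.058 days in hospital length of stay.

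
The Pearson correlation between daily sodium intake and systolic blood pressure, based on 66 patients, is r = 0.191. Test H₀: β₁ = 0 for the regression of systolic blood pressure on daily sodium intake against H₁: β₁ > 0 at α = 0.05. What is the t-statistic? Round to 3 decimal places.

t = 1.557

t = r·√(n − 2)/√(1 − r²) = 0.191·√64/√0.963519 = 1.557.
df = n − 2 = 64.
One-sided p ≈ 0.0622, which is ≥ 0.05, so fail to reject H₀.
The data do not give significant evidence of a linear association between daily sodium intake and systolic blood pressure.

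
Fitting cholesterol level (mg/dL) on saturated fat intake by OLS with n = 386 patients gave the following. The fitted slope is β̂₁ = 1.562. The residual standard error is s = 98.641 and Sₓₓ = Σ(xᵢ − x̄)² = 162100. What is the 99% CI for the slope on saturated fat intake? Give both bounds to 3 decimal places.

(0.928, 2.196)

SE(β̂₁) = s/√Sₓₓ = 98.641/√162100 = 0.245.
df = n − 2 = 384.
t* = t_{0.005, 384} = 2.588693.
Margin = t* × SE = 2.588693 × 0.245 = 0.63423.
CI: 1.562 ± 0.63423 → (0.928, 2.196).
With 99% confidence, each one-unit increase in saturated fat intake is associated with a change of between 0.928 and 2.196 mg/dL in cholesterol level.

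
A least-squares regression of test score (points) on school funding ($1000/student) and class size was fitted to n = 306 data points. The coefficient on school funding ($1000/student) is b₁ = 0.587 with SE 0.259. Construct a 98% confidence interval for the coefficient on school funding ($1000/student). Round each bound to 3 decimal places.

(-0.019, 1.193)

df = n − k − 1 = 306 − 2 − 1 = 303.
t* = t_{0.01, 303} = 2.338718.
Margin = t* × SE = 2.338718 × 0.259 = 0.60573.
CI: 0.587 ± 0.60573 → (-0.019, 1.193).
With 98% confidence, each one-unit increase in school funding ($1000/student) is associated with a change of between -0.019 and 1.193 points in test score, holding the other predictors fixed.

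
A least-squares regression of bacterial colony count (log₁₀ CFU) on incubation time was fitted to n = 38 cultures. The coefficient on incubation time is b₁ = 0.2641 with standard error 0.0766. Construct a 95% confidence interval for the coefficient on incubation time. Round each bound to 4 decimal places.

(0.1087, 0.4195)

df = n − 2 = 38 − 2 = 36.
t* = t_{0.025, 36} = 2.028094.
Margin = t* × SE = 2.028094 × 0.0766 = 0.155352.
CI: 0.2641 ± 0.155352 → (0.1087, 0.4195).
With 95% confidence, each one-unit increase in incubation time is associated with a change of between 0.1087 and 0.4195 log₁₀ CFU in bacterial colony count.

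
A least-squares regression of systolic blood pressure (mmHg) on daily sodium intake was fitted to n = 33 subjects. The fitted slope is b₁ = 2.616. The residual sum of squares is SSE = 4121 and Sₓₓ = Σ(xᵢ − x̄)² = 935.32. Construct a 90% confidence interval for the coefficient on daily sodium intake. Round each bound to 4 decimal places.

(1.9768, 3.2552)

MSE = SSE/(n − 2) = 4121/31 = 132.935.
SE(b₁) = √(MSE/Sₓₓ) = √(132.935/935.32) = 0.376999.
df = n − 2 = 31.
t* = t_{0.05, 31} = 1.695519.
Margin = t* × SE = 1.695519 × 0.376999 = 0.639209.
CI: 2.616 ± 0.639209 → (1.9768, 3.2552).
With 90% confidence, each one-unit increase in daily sodium intake is associated with a change of between 1.9768 and 3.2552 mmHg in systolic blood pressure.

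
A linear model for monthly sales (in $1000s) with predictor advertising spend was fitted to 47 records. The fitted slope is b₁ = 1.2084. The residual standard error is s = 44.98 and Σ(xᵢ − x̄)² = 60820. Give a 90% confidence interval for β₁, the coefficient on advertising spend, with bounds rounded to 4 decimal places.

(0.9021, 1.5147)

SE(b₁) = s/√Sₓₓ = 44.98/√60820 = 0.182388.
df = n − 2 = 45.
t* = t_{0.05, 45} = 1.679427.
Margin = t* × SE = 1.679427 × 0.182388 = 0.306307.
CI: 1.2084 ± 0.306307 → (0.9021, 1.5147).
With 90% confidence, each one-unit increase in advertising spend is associated with a change of between 0.9021 and 1.5147 $1000s in monthly sales.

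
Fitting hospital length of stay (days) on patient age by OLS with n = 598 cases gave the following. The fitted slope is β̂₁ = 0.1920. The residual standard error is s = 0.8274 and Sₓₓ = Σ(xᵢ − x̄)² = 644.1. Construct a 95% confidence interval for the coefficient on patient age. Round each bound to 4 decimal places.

(0.1280, 0.2560)

SE(β̂₁) = s/√Sₓₓ = 0.8274/√644.1 = 0.0326016.
df = n − 2 = 596.
t* = t_{0.025, 596} = 1.963952.
Margin = t* × SE = 1.963952 × 0.0326016 = 0.064028.
CI: 0.1920 ± 0.064028 → (0.1280, 0.2560).
With 95% confidence, each one-unit increase in patient age is associated with a change of between 0.1280 and 0.2560 days in hospital length of stay.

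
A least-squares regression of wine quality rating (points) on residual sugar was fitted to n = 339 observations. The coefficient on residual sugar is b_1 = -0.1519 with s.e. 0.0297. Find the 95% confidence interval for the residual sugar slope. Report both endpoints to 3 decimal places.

df = n − 2 = 339 − 2 = 337.
t* = t_{0.025, 337} = 1.967028.
Margin = t* × SE = 1.967028 × 0.0297 = 0.05842.
CI: -0.1519 ± 0.05842 → (-0.210, -0.093).
With 95% confidence, each one-unit increase in residual sugar is associated with a change of between -0.210 and -0.093 points in wine quality rating.

(-0.210, -0.093)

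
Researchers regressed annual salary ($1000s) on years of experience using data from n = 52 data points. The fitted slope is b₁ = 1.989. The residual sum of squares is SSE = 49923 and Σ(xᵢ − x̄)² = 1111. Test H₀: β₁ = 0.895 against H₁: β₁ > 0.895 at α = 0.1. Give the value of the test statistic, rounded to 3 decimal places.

MSE = SSE/(n − 2) = 49923/50 = 998.46.
SE(b₁) = √(MSE/Sₓₓ) = √(998.46/1111) = 0.948.
t = (1.989 − 0.895) / 0.948 = 1.154.
df = n − 2 = 50.
One-sided p ≈ 0.1270, which is ≥ 0.1, so fail to reject H₀.
The data do not give significant evidence that the true slope on years of experience exceeds 0.895 $1000s per unit.

t = 1.154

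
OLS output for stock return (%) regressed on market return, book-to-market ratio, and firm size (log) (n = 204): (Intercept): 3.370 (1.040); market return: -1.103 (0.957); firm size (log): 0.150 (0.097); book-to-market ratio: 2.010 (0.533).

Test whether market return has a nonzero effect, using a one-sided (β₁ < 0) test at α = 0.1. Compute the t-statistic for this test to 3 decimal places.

Read off: b = -1.103, SE = 0.957 for market return.
H₀: β₁ = 0 vs H₁: β₁ < 0.
t = -1.103 / 0.957 = -1.153.
df = n − k − 1 = 204 − 3 − 1 = 200.
One-sided p ≈ 0.1252, which is ≥ 0.1, so fail to reject H₀.
The data do not give significant evidence that the true slope on market return is negative, holding the other predictors fixed.

t = -1.153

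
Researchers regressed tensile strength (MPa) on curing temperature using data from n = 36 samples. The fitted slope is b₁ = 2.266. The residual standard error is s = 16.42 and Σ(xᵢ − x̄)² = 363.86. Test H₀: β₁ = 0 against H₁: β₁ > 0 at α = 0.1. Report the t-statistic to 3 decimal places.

t = 2.632

SE(b₁) = s/√Sₓₓ = 16.42/√363.86 = 0.860807.
t = 2.266 / 0.860807 = 2.632.
df = n − 2 = 34.
One-sided p ≈ 0.0063, which is < 0.1, so reject H₀.
There is evidence that the true slope on curing temperature is positive.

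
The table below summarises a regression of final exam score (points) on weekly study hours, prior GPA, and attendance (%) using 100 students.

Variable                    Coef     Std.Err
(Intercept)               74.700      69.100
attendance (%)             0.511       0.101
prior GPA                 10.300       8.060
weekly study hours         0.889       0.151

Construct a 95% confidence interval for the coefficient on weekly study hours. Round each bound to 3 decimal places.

Read off: b = 0.889, SE = 0.151 for weekly study hours.
df = n − k − 1 = 100 − 3 − 1 = 96.
t* = t_{0.025, 96} = 1.984984.
Margin = t* × SE = 1.984984 × 0.151 = 0.29973.
CI: 0.889 ± 0.29973 → (0.589, 1.189).

(0.589, 1.189)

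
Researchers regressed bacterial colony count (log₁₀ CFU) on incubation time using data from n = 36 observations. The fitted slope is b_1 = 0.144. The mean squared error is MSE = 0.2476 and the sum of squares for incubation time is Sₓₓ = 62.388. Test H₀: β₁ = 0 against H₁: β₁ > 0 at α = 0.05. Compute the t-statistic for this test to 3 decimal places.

SE(b_1) = √(MSE/Sₓₓ) = √(0.2476/62.388) = 0.0629977.
t = 0.144 / 0.0629977 = 2.286.
df = n − 2 = 34.
One-sided p ≈ 0.0143, which is < 0.05, so reject H₀.
There is evidence that the true slope on incubation time is positive.

t = 2.286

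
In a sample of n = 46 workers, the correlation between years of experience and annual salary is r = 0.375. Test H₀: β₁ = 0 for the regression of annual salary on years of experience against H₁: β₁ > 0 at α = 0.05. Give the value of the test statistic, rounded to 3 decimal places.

t = r·√(n − 2)/√(1 − r²) = 0.375·√44/√0.859375 = 2.683.
df = n − 2 = 44.
One-sided p ≈ 0.0051, which is < 0.05, so reject H₀.
There is evidence of a linear association between years of experience and annual salary.

t = 2.683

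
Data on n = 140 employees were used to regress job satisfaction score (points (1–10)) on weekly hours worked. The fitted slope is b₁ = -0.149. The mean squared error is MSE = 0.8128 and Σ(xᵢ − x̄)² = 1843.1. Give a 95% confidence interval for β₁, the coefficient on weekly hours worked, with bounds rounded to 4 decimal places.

SE(b₁) = √(MSE/Sₓₓ) = √(0.8128/1843.1) = 0.0209999.
df = n − 2 = 138.
t* = t_{0.025, 138} = 1.977304.
Margin = t* × SE = 1.977304 × 0.0209999 = 0.041523.
CI: -0.149 ± 0.041523 → (-0.1905, -0.1075).
With 95% confidence, each one-unit increase in weekly hours worked is associated with a change of between -0.1905 and -0.1075 points (1–10) in job satisfaction score.

(-0.1905, -0.1075)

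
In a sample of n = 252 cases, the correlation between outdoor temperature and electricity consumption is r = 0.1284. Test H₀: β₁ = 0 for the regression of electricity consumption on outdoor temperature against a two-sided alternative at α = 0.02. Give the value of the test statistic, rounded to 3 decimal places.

t = 2.047

t = r·√(n − 2)/√(1 − r²) = 0.1284·√250/√0.983513 = 2.047.
df = n − 2 = 250.
Two-sided p ≈ 0.0417, which is ≥ 0.02, so fail to reject H₀.
The data do not give significant evidence of a linear association between outdoor temperature and electricity consumption.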